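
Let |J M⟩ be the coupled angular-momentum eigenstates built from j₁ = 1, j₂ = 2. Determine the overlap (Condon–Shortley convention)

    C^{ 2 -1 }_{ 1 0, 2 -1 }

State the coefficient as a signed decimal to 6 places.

+0.408248  (= +√(1/6))

√[5·1!1!3!/6! · 1!1!1!3!1!3!] = √(3/2)
  +(−1)^0/∏(0,1,1,1,0,2)! = 1/2  (running 1/2)
  +(−1)^1/∏(1,0,0,0,1,3)! = -1/6  (running 1/3)
⟨..|..⟩ = √(3/2)·(1/3) = +0.408248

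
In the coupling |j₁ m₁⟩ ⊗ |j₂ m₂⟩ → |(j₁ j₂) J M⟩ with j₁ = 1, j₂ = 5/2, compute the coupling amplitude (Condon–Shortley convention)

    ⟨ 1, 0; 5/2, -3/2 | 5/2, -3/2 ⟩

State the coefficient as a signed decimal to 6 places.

j₁+j₂−J=1  J+j₁−j₂=1  J−j₁+j₂=4  j₁+j₂+J+1=7
(j₁±m₁, j₂±m₂, J±M) = (1,1,1,4,1,4)
P² = 576/35
sum k=0..1:
  [0] +1/6 = 1/6
  [1] −1/24 = -1/24
S = 1/8
C² = P²·S² = 9/35 ; C = +0.507093

+0.507093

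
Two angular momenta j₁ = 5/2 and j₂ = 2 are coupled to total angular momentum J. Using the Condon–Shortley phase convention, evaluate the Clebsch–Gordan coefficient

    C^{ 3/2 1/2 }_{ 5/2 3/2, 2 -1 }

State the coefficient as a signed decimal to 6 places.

√[4·3!2!1!/7! · 4!1!1!3!2!1!] = √(96/35)
  +(−1)^0/∏(0,3,1,1,1,0)! = 1/6  (running 1/6)
  +(−1)^1/∏(1,2,0,0,2,1)! = -1/4  (running -1/12)
⟨..|..⟩ = √(96/35)·(-1/12) = -0.138013

−√(2/105) = -0.138013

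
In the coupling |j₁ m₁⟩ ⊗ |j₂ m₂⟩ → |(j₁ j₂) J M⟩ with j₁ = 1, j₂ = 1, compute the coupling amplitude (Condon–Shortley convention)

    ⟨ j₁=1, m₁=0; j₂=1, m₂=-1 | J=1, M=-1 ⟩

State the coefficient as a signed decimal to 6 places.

j₁+j₂−J=1  J+j₁−j₂=1  J−j₁+j₂=1  j₁+j₂+J+1=4
(j₁±m₁, j₂±m₂, J±M) = (1,1,0,2,0,2)
P² = 1/2
sum k=0..0:
  [0] +1/1 = 1
S = 1
C² = P²·S² = 1/2 ; C = +0.707107

+0.707107  (= +√(1/2))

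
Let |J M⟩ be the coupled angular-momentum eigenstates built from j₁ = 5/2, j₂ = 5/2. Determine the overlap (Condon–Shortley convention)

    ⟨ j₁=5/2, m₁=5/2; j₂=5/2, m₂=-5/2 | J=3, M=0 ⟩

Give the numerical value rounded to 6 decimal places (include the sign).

j₁+j₂−J=2  J+j₁−j₂=3  J−j₁+j₂=3  j₁+j₂+J+1=9
(j₁±m₁, j₂±m₂, J±M) = (5,0,0,5,3,3)
P² = 720
sum k=0..0:
  [0] +1/72 = 1/72
S = 1/72
C² = P²·S² = 5/36 ; C = +0.372678

+√(5/36) = +0.372678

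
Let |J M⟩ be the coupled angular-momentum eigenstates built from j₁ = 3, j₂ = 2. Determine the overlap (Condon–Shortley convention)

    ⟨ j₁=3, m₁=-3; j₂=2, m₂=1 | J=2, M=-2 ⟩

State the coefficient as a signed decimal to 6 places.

−√(5/14) = -0.597614

√[5·3!3!1!/8! · 0!6!3!1!0!4!] = √(3240/7)
  +(−1)^3/∏(3,0,3,0,0,1)! = -1/36  (running -1/36)
⟨..|..⟩ = √(3240/7)·(-1/36) = -0.597614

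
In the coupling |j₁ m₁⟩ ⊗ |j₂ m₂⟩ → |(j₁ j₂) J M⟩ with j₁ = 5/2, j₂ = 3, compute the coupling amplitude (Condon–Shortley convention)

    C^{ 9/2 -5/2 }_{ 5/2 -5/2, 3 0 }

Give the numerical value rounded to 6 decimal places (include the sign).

−√(25/66) ≈ -0.615457

j₁+j₂−J=1  J+j₁−j₂=4  J−j₁+j₂=5  j₁+j₂+J+1=11
(j₁±m₁, j₂±m₂, J±M) = (0,5,3,3,2,7)
P² = 345600/11
sum k=1..1:
  [1] −1/288 = -1/288
S = -1/288
C² = P²·S² = 25/66 ; C = -0.615457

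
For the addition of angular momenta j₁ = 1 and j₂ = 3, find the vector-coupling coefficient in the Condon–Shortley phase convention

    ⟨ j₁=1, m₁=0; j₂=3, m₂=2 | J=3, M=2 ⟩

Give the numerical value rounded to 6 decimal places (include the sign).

-0.577350

triangle: 1!*1!*5!/8! = 120/40320
(j±m)!: 1!*1!*5!*1!*5!*1! = 14400
prefactor² = (2J+1)*Δ*N² = 300
  k=0: +1/(0!*1!*1!*5!*0!*0!) = 1/120
  k=1: −1/(1!*0!*0!*4!*1!*1!) = -1/24
Σ = -1/30  ⇒  CG² = 300*(-1/30)² = 1/3
CG = −√(1/3) = -0.577350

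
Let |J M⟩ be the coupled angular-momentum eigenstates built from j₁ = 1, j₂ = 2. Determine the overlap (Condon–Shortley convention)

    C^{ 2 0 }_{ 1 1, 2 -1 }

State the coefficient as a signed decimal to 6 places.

+0.707107  (= +√(1/2))

√[5·1!1!3!/6! · 2!0!1!3!2!2!] = √(2)
  +(−1)^0/∏(0,1,0,1,1,2)! = 1/2  (running 1/2)
⟨..|..⟩ = √(2)·(1/2) = +0.707107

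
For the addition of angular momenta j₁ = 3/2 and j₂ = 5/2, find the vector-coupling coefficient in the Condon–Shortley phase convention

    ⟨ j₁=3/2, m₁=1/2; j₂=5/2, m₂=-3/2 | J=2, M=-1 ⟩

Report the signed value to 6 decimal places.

j₁+j₂−J=2  J+j₁−j₂=1  J−j₁+j₂=3  j₁+j₂+J+1=7
(j₁±m₁, j₂±m₂, J±M) = (2,1,1,4,1,3)
P² = 24/7
sum k=0..1:
  [0] +1/4 = 1/4
  [1] −1/6 = -1/6
S = 1/12
C² = P²·S² = 1/42 ; C = +0.154303

+0.154303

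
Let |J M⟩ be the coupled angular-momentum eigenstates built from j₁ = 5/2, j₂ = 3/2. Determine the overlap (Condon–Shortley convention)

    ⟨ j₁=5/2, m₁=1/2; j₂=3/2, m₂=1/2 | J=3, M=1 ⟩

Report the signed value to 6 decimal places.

√[7·1!4!2!/8! · 3!2!2!1!4!2!] = √(48/5)
  +(−1)^0/∏(0,1,2,2,2,0)! = 1/8  (running 1/8)
  +(−1)^1/∏(1,0,1,1,3,1)! = -1/6  (running -1/24)
⟨..|..⟩ = √(48/5)·(-1/24) = -0.129099

−√(1/60) = -0.129099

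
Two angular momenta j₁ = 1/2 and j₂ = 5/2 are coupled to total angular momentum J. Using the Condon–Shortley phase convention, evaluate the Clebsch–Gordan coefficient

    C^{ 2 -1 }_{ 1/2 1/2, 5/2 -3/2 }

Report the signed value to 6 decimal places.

triangle: 1!×0!×4!/6! = 24/720
(j±m)!: 1!×0!×1!×4!×1!×3! = 144
prefactor² = (2J+1)×Δ×N² = 24
  k=0: +1/(0!×1!×0!×1!×0!×3!) = 1/6
Σ = 1/6  ⇒  CG² = 24×1/6² = 2/3
CG = +√(2/3) = +0.816497

+0.816497  (= +√(2/3))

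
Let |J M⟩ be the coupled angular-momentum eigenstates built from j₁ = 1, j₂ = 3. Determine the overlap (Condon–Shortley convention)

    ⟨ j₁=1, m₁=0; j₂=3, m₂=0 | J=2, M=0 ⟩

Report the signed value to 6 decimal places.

triangle: 2!·0!·4!/7! = 48/5040
(j±m)!: 1!·1!·3!·3!·2!·2! = 144
prefactor² = (2J+1)·Δ·N² = 48/7
  k=1: −1/(1!·1!·0!·2!·0!·2!) = -1/4
Σ = -1/4  ⇒  CG² = 48/7·(-1/4)² = 3/7
CG = −√(3/7) = -0.654654

−√(3/7) = -0.654654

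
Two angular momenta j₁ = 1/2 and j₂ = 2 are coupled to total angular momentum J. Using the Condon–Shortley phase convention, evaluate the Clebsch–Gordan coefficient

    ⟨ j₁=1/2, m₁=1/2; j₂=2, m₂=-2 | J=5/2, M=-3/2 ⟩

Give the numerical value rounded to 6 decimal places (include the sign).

j₁+j₂−J=0  J+j₁−j₂=1  J−j₁+j₂=4  j₁+j₂+J+1=6
(j₁±m₁, j₂±m₂, J±M) = (1,0,0,4,1,4)
P² = 576/5
sum k=0..0:
  [0] +1/24 = 1/24
S = 1/24
C² = P²·S² = 1/5 ; C = +0.447214

+√(1/5) = +0.447214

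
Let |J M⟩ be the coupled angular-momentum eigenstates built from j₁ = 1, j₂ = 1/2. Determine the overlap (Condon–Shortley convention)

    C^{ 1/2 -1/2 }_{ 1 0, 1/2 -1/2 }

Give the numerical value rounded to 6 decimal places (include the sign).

+√(1/3) ≈ +0.577350

triangle: 1!×1!×0!/3! = 1/6
(j±m)!: 1!×1!×0!×1!×0!×1! = 1
prefactor² = (2J+1)×Δ×N² = 1/3
  k=0: +1/(0!×1!×1!×0!×0!×0!) = 1
Σ = 1  ⇒  CG² = 1/3×1² = 1/3
CG = +√(1/3) = +0.577350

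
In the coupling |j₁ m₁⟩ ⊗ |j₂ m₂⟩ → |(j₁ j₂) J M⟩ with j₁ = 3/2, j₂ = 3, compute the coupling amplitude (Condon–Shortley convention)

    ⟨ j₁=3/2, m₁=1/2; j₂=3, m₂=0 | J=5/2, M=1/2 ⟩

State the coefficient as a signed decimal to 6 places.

-0.414039

√[6·2!1!4!/8! · 2!1!3!3!3!2!] = √(216/35)
  +(−1)^0/∏(0,2,1,3,0,1)! = 1/12  (running 1/12)
  +(−1)^1/∏(1,1,0,2,1,2)! = -1/4  (running -1/6)
⟨..|..⟩ = √(216/35)·(-1/6) = -0.414039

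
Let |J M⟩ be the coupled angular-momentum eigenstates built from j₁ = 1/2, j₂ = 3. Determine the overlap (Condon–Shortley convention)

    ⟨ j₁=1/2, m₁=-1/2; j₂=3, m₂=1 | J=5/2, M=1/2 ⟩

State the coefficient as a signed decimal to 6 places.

triangle: 1!×0!×5!/7! = 120/5040
(j±m)!: 0!×1!×4!×2!×3!×2! = 576
prefactor² = (2J+1)×Δ×N² = 576/7
  k=1: −1/(1!×0!×0!×3!×0!×2!) = -1/12
Σ = -1/12  ⇒  CG² = 576/7×(-1/12)² = 4/7
CG = −√(4/7) = -0.755929

-0.755929  (= −√(4/7))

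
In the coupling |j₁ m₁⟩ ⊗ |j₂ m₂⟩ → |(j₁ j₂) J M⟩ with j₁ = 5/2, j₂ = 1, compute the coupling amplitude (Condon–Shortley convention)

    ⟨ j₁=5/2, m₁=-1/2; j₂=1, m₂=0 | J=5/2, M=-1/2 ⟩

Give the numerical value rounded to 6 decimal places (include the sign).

-0.169031  (= −√(1/35))

triangle: 1!×4!×1!/7! = 24/5040
(j±m)!: 2!×3!×1!×1!×2!×3! = 144
prefactor² = (2J+1)×Δ×N² = 144/35
  k=0: +1/(0!×1!×3!×1!×1!×0!) = 1/6
  k=1: −1/(1!×0!×2!×0!×2!×1!) = -1/4
Σ = -1/12  ⇒  CG² = 144/35×(-1/12)² = 1/35
CG = −√(1/35) = -0.169031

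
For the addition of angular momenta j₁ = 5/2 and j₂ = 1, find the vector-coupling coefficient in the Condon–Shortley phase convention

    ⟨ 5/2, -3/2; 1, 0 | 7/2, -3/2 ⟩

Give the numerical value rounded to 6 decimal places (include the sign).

+√(10/21) ≈ +0.690066

j₁+j₂−J=0  J+j₁−j₂=5  J−j₁+j₂=2  j₁+j₂+J+1=8
(j₁±m₁, j₂±m₂, J±M) = (1,4,1,1,2,5)
P² = 1920/7
sum k=0..0:
  [0] +1/24 = 1/24
S = 1/24
C² = P²·S² = 10/21 ; C = +0.690066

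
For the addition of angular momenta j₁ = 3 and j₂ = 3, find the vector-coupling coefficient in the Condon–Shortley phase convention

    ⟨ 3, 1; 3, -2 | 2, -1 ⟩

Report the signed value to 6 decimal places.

−√(5/28) ≈ -0.422577

j₁+j₂−J=4  J+j₁−j₂=2  J−j₁+j₂=2  j₁+j₂+J+1=9
(j₁±m₁, j₂±m₂, J±M) = (4,2,1,5,1,3)
P² = 320/7
sum k=0..1:
  [0] +1/48 = 1/48
  [1] −1/12 = -1/12
S = -1/16
C² = P²·S² = 5/28 ; C = -0.422577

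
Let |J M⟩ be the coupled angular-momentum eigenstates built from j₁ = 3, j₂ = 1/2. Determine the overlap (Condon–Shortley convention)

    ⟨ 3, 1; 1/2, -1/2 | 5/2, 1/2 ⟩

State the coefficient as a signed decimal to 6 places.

triangle: 1!*5!*0!/7! = 120/5040
(j±m)!: 4!*2!*0!*1!*3!*2! = 576
prefactor² = (2J+1)*Δ*N² = 576/7
  k=0: +1/(0!*1!*2!*0!*3!*0!) = 1/12
Σ = 1/12  ⇒  CG² = 576/7*1/12² = 4/7
CG = +√(4/7) = +0.755929

+0.755929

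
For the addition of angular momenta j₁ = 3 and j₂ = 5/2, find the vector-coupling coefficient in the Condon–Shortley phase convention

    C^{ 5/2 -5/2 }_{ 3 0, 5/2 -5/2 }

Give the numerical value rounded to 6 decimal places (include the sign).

j₁+j₂−J=3  J+j₁−j₂=3  J−j₁+j₂=2  j₁+j₂+J+1=9
(j₁±m₁, j₂±m₂, J±M) = (3,3,0,5,0,5)
P² = 4320/7
sum k=0..0:
  [0] +1/72 = 1/72
S = 1/72
C² = P²·S² = 5/42 ; C = +0.345033

+0.345033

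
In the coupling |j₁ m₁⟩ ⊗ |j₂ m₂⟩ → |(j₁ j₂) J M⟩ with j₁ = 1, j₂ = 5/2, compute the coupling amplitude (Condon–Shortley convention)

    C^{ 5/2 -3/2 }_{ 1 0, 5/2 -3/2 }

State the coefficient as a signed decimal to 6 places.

+0.507093  (= +√(9/35))

j₁+j₂−J=1  J+j₁−j₂=1  J−j₁+j₂=4  j₁+j₂+J+1=7
(j₁±m₁, j₂±m₂, J±M) = (1,1,1,4,1,4)
P² = 576/35
sum k=0..1:
  [0] +1/6 = 1/6
  [1] −1/24 = -1/24
S = 1/8
C² = P²·S² = 9/35 ; C = +0.507093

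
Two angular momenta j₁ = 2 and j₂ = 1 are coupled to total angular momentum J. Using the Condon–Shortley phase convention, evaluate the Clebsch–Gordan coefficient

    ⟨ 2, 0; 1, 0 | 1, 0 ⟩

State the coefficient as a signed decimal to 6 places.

triangle: 2!*2!*0!/5! = 4/120
(j±m)!: 2!*2!*1!*1!*1!*1! = 4
prefactor² = (2J+1)*Δ*N² = 2/5
  k=1: −1/(1!*1!*1!*0!*1!*0!) = -1
Σ = -1  ⇒  CG² = 2/5*(-1)² = 2/5
CG = −√(2/5) = -0.632456

-0.632456  (= −√(2/5))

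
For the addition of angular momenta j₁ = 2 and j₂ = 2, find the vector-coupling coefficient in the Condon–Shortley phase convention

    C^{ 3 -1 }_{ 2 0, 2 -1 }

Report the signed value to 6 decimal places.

√[7·1!3!3!/8! · 2!2!1!3!2!4!] = √(36/5)
  +(−1)^0/∏(0,1,2,1,1,2)! = 1/4  (running 1/4)
  +(−1)^1/∏(1,0,1,0,2,3)! = -1/12  (running 1/6)
⟨..|..⟩ = √(36/5)·(1/6) = +0.447214

+0.447214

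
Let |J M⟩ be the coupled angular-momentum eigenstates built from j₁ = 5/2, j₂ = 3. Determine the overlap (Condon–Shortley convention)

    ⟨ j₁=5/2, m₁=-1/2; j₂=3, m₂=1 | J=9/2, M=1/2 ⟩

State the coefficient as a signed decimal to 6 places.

triangle: 1!*4!*5!/11! = 2880/39916800
(j±m)!: 2!*3!*4!*2!*5!*4! = 1658880
prefactor² = (2J+1)*Δ*N² = 92160/77
  k=0: +1/(0!*1!*3!*4!*1!*1!) = 1/144
  k=1: −1/(1!*0!*2!*3!*2!*2!) = -1/48
Σ = -1/72  ⇒  CG² = 92160/77*(-1/72)² = 160/693
CG = −√(160/693) = -0.480500

-0.480500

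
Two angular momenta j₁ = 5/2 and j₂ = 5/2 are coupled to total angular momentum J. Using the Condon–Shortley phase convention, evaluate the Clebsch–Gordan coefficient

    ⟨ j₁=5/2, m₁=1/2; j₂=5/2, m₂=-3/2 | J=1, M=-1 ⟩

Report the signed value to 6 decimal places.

triangle: 4!×1!×1!/7! = 24/5040
(j±m)!: 3!×2!×1!×4!×0!×2! = 576
prefactor² = (2J+1)×Δ×N² = 288/35
  k=1: −1/(1!×3!×1!×0!×0!×1!) = -1/6
Σ = -1/6  ⇒  CG² = 288/35×(-1/6)² = 8/35
CG = −√(8/35) = -0.478091

-0.478091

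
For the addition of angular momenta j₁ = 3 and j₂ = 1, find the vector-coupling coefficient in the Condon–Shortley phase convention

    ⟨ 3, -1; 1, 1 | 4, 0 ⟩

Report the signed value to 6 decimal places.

j₁+j₂−J=0  J+j₁−j₂=6  J−j₁+j₂=2  j₁+j₂+J+1=9
(j₁±m₁, j₂±m₂, J±M) = (2,4,2,0,4,4)
P² = 13824/7
sum k=0..0:
  [0] +1/96 = 1/96
S = 1/96
C² = P²·S² = 3/14 ; C = +0.462910

+√(3/14) = +0.462910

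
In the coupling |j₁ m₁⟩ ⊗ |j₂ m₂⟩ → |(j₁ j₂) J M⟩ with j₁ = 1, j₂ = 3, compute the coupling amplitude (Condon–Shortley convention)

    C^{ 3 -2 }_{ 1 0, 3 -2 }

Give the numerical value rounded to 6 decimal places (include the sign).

+√(1/3) ≈ +0.577350

triangle: 1!*1!*5!/8! = 120/40320
(j±m)!: 1!*1!*1!*5!*1!*5! = 14400
prefactor² = (2J+1)*Δ*N² = 300
  k=0: +1/(0!*1!*1!*1!*0!*4!) = 1/24
  k=1: −1/(1!*0!*0!*0!*1!*5!) = -1/120
Σ = 1/30  ⇒  CG² = 300*1/30² = 1/3
CG = +√(1/3) = +0.577350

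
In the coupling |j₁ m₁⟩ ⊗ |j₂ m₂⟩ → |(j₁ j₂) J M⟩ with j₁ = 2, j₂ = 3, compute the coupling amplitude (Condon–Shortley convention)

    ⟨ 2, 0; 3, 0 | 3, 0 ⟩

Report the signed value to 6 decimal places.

−√(4/15) = -0.516398

√[7·2!2!4!/9! · 2!2!3!3!3!3!] = √(48/5)
  +(−1)^0/∏(0,2,2,3,0,1)! = 1/24  (running 1/24)
  +(−1)^1/∏(1,1,1,2,1,2)! = -1/4  (running -5/24)
  +(−1)^2/∏(2,0,0,1,2,3)! = 1/24  (running -1/6)
⟨..|..⟩ = √(48/5)·(-1/6) = -0.516398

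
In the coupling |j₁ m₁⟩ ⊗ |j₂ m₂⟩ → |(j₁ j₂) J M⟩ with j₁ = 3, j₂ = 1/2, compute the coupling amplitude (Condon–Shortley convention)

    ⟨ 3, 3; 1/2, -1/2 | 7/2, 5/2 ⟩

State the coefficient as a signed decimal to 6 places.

j₁+j₂−J=0  J+j₁−j₂=6  J−j₁+j₂=1  j₁+j₂+J+1=8
(j₁±m₁, j₂±m₂, J±M) = (6,0,0,1,6,1)
P² = 518400/7
sum k=0..0:
  [0] +1/720 = 1/720
S = 1/720
C² = P²·S² = 1/7 ; C = +0.377964

+√(1/7) ≈ +0.377964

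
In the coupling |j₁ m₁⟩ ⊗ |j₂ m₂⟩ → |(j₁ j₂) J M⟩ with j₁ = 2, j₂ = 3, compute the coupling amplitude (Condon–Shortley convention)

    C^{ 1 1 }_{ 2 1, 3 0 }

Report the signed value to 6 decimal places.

triangle: 4!*0!*2!/7! = 48/5040
(j±m)!: 3!*1!*3!*3!*2!*0! = 432
prefactor² = (2J+1)*Δ*N² = 432/35
  k=1: −1/(1!*3!*0!*2!*0!*0!) = -1/12
Σ = -1/12  ⇒  CG² = 432/35*(-1/12)² = 3/35
CG = −√(3/35) = -0.292770

-0.292770  (= −√(3/35))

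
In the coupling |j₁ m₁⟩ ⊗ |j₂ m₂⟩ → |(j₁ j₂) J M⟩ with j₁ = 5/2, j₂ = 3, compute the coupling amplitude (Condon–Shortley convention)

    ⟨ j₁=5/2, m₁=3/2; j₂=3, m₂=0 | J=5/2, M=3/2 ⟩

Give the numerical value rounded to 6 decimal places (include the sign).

-0.483046

triangle: 3!*2!*3!/9! = 72/362880
(j±m)!: 4!*1!*3!*3!*4!*1! = 20736
prefactor² = (2J+1)*Δ*N² = 864/35
  k=0: +1/(0!*3!*1!*3!*1!*0!) = 1/36
  k=1: −1/(1!*2!*0!*2!*2!*1!) = -1/8
Σ = -7/72  ⇒  CG² = 864/35*(-7/72)² = 7/30
CG = −√(7/30) = -0.483046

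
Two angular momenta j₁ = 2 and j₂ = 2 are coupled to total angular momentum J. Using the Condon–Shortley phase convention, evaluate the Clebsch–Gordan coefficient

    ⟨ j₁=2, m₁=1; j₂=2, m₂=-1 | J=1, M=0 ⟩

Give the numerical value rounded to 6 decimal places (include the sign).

triangle: 3!·1!·1!/6! = 6/720
(j±m)!: 3!·1!·1!·3!·1!·1! = 36
prefactor² = (2J+1)·Δ·N² = 9/10
  k=0: +1/(0!·3!·1!·1!·0!·0!) = 1/6
  k=1: −1/(1!·2!·0!·0!·1!·1!) = -1/2
Σ = -1/3  ⇒  CG² = 9/10·(-1/3)² = 1/10
CG = −√(1/10) = -0.316228

-0.316228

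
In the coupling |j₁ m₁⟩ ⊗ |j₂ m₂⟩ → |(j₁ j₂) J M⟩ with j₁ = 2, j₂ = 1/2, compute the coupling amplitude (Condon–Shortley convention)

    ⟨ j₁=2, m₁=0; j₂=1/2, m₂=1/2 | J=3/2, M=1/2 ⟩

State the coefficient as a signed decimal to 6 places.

−√(2/5) = -0.632456

√[4·1!3!0!/5! · 2!2!1!0!2!1!] = √(8/5)
  +(−1)^1/∏(1,0,1,0,2,0)! = -1/2  (running -1/2)
⟨..|..⟩ = √(8/5)·(-1/2) = -0.632456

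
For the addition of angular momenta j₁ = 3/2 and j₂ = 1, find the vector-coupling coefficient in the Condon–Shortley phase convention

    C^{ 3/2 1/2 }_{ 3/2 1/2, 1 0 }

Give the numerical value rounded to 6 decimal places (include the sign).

+√(1/15) = +0.258199

triangle: 1!*2!*1!/5! = 2/120
(j±m)!: 2!*1!*1!*1!*2!*1! = 4
prefactor² = (2J+1)*Δ*N² = 4/15
  k=0: +1/(0!*1!*1!*1!*1!*0!) = 1
  k=1: −1/(1!*0!*0!*0!*2!*1!) = -1/2
Σ = 1/2  ⇒  CG² = 4/15*1/2² = 1/15
CG = +√(1/15) = +0.258199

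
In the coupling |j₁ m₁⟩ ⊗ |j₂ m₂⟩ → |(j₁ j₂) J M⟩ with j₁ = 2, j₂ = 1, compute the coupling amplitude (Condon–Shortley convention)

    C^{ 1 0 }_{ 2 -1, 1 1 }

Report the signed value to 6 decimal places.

√[3·2!2!0!/5! · 1!3!2!0!1!1!] = √(6/5)
  +(−1)^2/∏(2,0,1,0,1,0)! = 1/2  (running 1/2)
⟨..|..⟩ = √(6/5)·(1/2) = +0.547723

+√(3/10) ≈ +0.547723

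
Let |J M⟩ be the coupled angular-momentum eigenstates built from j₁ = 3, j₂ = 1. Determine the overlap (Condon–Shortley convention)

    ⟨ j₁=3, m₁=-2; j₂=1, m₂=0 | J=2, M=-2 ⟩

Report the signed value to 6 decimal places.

-0.487950

j₁+j₂−J=2  J+j₁−j₂=4  J−j₁+j₂=0  j₁+j₂+J+1=7
(j₁±m₁, j₂±m₂, J±M) = (1,5,1,1,0,4)
P² = 960/7
sum k=1..1:
  [1] −1/24 = -1/24
S = -1/24
C² = P²·S² = 5/21 ; C = -0.487950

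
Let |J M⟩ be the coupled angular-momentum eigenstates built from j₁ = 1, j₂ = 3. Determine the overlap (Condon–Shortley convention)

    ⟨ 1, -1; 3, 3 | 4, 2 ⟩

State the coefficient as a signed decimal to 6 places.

triangle: 0!·2!·6!/9! = 1440/362880
(j±m)!: 0!·2!·6!·0!·6!·2! = 2073600
prefactor² = (2J+1)·Δ·N² = 518400/7
  k=0: +1/(0!·0!·2!·6!·0!·0!) = 1/1440
Σ = 1/1440  ⇒  CG² = 518400/7·1/1440² = 1/28
CG = +√(1/28) = +0.188982

+√(1/28) = +0.188982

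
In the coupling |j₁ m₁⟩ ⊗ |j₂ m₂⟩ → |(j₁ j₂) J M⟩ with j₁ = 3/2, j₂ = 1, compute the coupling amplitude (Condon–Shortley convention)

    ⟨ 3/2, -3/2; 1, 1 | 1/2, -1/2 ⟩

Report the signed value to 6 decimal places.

+0.707107  (= +√(1/2))

j₁+j₂−J=2  J+j₁−j₂=1  J−j₁+j₂=0  j₁+j₂+J+1=4
(j₁±m₁, j₂±m₂, J±M) = (0,3,2,0,0,1)
P² = 2
sum k=2..2:
  [2] +1/2 = 1/2
S = 1/2
C² = P²·S² = 1/2 ; C = +0.707107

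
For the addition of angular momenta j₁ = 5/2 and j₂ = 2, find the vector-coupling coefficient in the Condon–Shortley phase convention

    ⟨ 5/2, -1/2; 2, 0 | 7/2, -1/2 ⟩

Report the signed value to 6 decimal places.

−√(4/105) ≈ -0.195180

j₁+j₂−J=1  J+j₁−j₂=4  J−j₁+j₂=3  j₁+j₂+J+1=9
(j₁±m₁, j₂±m₂, J±M) = (2,3,2,2,3,4)
P² = 768/35
sum k=0..1:
  [0] +1/12 = 1/12
  [1] −1/8 = -1/8
S = -1/24
C² = P²·S² = 4/105 ; C = -0.195180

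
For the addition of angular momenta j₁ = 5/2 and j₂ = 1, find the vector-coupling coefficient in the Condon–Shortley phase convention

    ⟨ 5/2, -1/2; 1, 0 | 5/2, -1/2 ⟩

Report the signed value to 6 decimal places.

triangle: 1!×4!×1!/7! = 24/5040
(j±m)!: 2!×3!×1!×1!×2!×3! = 144
prefactor² = (2J+1)×Δ×N² = 144/35
  k=0: +1/(0!×1!×3!×1!×1!×0!) = 1/6
  k=1: −1/(1!×0!×2!×0!×2!×1!) = -1/4
Σ = -1/12  ⇒  CG² = 144/35×(-1/12)² = 1/35
CG = −√(1/35) = -0.169031

−√(1/35) ≈ -0.169031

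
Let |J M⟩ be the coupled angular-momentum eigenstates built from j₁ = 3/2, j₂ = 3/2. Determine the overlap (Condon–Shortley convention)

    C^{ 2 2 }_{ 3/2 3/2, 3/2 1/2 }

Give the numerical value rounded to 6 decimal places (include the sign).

j₁+j₂−J=1  J+j₁−j₂=2  J−j₁+j₂=2  j₁+j₂+J+1=6
(j₁±m₁, j₂±m₂, J±M) = (3,0,2,1,4,0)
P² = 8
sum k=0..0:
  [0] +1/4 = 1/4
S = 1/4
C² = P²·S² = 1/2 ; C = +0.707107

+√(1/2) ≈ +0.707107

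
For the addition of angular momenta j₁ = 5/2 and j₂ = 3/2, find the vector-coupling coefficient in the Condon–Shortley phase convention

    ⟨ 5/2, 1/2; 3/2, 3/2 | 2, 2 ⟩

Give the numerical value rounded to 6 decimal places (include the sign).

j₁+j₂−J=2  J+j₁−j₂=3  J−j₁+j₂=1  j₁+j₂+J+1=7
(j₁±m₁, j₂±m₂, J±M) = (3,2,3,0,4,0)
P² = 144/7
sum k=2..2:
  [2] +1/12 = 1/12
S = 1/12
C² = P²·S² = 1/7 ; C = +0.377964

+√(1/7) = +0.377964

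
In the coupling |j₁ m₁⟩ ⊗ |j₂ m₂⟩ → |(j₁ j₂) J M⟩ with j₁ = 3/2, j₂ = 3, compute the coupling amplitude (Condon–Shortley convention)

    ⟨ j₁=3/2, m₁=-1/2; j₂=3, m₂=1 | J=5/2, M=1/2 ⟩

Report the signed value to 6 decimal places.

√[6·2!1!4!/8! · 1!2!4!2!3!2!] = √(288/35)
  +(−1)^1/∏(1,1,1,3,0,1)! = -1/6  (running -1/6)
  +(−1)^2/∏(2,0,0,2,1,2)! = 1/8  (running -1/24)
⟨..|..⟩ = √(288/35)·(-1/24) = -0.119523

-0.119523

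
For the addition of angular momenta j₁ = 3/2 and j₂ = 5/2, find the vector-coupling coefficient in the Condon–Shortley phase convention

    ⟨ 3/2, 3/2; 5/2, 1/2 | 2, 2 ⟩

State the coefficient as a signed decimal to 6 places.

triangle: 2!*1!*3!/7! = 12/5040
(j±m)!: 3!*0!*3!*2!*4!*0! = 1728
prefactor² = (2J+1)*Δ*N² = 144/7
  k=0: +1/(0!*2!*0!*3!*1!*0!) = 1/12
Σ = 1/12  ⇒  CG² = 144/7*1/12² = 1/7
CG = +√(1/7) = +0.377964

+0.377964  (= +√(1/7))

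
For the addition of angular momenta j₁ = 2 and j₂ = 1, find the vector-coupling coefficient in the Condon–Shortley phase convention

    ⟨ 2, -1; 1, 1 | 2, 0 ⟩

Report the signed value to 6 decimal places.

−√(1/2) = -0.707107

j₁+j₂−J=1  J+j₁−j₂=3  J−j₁+j₂=1  j₁+j₂+J+1=6
(j₁±m₁, j₂±m₂, J±M) = (1,3,2,0,2,2)
P² = 2
sum k=1..1:
  [1] −1/2 = -1/2
S = -1/2
C² = P²·S² = 1/2 ; C = -0.707107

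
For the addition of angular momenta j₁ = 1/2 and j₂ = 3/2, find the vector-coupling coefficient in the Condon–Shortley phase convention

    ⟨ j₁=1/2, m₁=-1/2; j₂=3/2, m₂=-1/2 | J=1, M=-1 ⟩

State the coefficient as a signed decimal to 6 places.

triangle: 1!·0!·2!/4! = 2/24
(j±m)!: 0!·1!·1!·2!·0!·2! = 4
prefactor² = (2J+1)·Δ·N² = 1
  k=1: −1/(1!·0!·0!·0!·0!·2!) = -1/2
Σ = -1/2  ⇒  CG² = 1·(-1/2)² = 1/4
CG = −√(1/4) = -0.500000

-0.500000  (= −√(1/4))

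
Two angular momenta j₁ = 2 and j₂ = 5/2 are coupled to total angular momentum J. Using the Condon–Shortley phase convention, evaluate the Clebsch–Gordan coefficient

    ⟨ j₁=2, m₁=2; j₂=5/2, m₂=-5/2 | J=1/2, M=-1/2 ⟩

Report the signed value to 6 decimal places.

+0.577350  (= +√(1/3))

triangle: 4!×0!×1!/6! = 24/720
(j±m)!: 4!×0!×0!×5!×0!×1! = 2880
prefactor² = (2J+1)×Δ×N² = 192
  k=0: +1/(0!×4!×0!×0!×0!×1!) = 1/24
Σ = 1/24  ⇒  CG² = 192×1/24² = 1/3
CG = +√(1/3) = +0.577350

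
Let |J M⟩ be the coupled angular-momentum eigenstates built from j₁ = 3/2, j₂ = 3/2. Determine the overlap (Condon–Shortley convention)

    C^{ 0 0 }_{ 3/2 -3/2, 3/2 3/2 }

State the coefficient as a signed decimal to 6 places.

√[1·3!0!0!/4! · 0!3!3!0!0!0!] = √(9)
  +(−1)^3/∏(3,0,0,0,0,0)! = -1/6  (running -1/6)
⟨..|..⟩ = √(9)·(-1/6) = -0.500000

−√(1/4) = -0.500000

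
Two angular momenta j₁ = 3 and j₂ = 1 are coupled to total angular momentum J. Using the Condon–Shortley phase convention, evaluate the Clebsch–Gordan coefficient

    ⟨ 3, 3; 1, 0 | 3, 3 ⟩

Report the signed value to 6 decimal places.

+0.866025  (= +√(3/4))

triangle: 1!*5!*1!/8! = 120/40320
(j±m)!: 6!*0!*1!*1!*6!*0! = 518400
prefactor² = (2J+1)*Δ*N² = 10800
  k=0: +1/(0!*1!*0!*1!*5!*0!) = 1/120
Σ = 1/120  ⇒  CG² = 10800*1/120² = 3/4
CG = +√(3/4) = +0.866025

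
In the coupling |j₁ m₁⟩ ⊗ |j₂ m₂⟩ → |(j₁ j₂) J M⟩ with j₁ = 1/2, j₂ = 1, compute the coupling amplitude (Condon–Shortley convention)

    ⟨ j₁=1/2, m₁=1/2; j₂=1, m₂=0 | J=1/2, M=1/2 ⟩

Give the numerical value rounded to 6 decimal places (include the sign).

+√(1/3) = +0.577350

j₁+j₂−J=1  J+j₁−j₂=0  J−j₁+j₂=1  j₁+j₂+J+1=3
(j₁±m₁, j₂±m₂, J±M) = (1,0,1,1,1,0)
P² = 1/3
sum k=0..0:
  [0] +1/1 = 1
S = 1
C² = P²·S² = 1/3 ; C = +0.577350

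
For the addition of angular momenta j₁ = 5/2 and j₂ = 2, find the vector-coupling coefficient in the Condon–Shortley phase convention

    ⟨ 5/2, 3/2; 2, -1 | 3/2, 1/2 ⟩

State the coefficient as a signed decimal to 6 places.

triangle: 3!·2!·1!/7! = 12/5040
(j±m)!: 4!·1!·1!·3!·2!·1! = 288
prefactor² = (2J+1)·Δ·N² = 96/35
  k=0: +1/(0!·3!·1!·1!·1!·0!) = 1/6
  k=1: −1/(1!·2!·0!·0!·2!·1!) = -1/4
Σ = -1/12  ⇒  CG² = 96/35·(-1/12)² = 2/105
CG = −√(2/105) = -0.138013

-0.138013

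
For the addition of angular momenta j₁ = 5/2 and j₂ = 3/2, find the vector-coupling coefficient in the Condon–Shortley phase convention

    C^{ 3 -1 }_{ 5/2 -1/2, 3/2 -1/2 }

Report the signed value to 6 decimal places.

+√(1/60) ≈ +0.129099

j₁+j₂−J=1  J+j₁−j₂=4  J−j₁+j₂=2  j₁+j₂+J+1=8
(j₁±m₁, j₂±m₂, J±M) = (2,3,1,2,2,4)
P² = 48/5
sum k=0..1:
  [0] +1/6 = 1/6
  [1] −1/8 = -1/8
S = 1/24
C² = P²·S² = 1/60 ; C = +0.129099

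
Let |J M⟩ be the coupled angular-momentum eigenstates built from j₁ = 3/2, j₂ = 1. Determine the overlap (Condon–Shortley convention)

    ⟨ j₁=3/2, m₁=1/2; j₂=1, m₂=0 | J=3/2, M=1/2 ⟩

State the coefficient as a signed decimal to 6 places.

+0.258199  (= +√(1/15))

√[4·1!2!1!/5! · 2!1!1!1!2!1!] = √(4/15)
  +(−1)^0/∏(0,1,1,1,1,0)! = 1  (running 1)
  +(−1)^1/∏(1,0,0,0,2,1)! = -1/2  (running 1/2)
⟨..|..⟩ = √(4/15)·(1/2) = +0.258199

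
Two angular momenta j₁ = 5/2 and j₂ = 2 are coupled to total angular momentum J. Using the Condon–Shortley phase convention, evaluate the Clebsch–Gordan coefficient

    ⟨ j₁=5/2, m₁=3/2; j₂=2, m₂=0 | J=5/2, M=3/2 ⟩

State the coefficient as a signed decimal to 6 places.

triangle: 2!·3!·2!/8! = 24/40320
(j±m)!: 4!·1!·2!·2!·4!·1! = 2304
prefactor² = (2J+1)·Δ·N² = 288/35
  k=0: +1/(0!·2!·1!·2!·2!·0!) = 1/8
  k=1: −1/(1!·1!·0!·1!·3!·1!) = -1/6
Σ = -1/24  ⇒  CG² = 288/35·(-1/24)² = 1/70
CG = −√(1/70) = -0.119523

−√(1/70) ≈ -0.119523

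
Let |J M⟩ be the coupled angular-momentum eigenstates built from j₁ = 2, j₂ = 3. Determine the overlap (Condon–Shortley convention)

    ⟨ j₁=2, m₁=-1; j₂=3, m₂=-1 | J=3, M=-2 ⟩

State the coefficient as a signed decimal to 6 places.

-0.500000  (= −√(1/4))

√[7·2!2!4!/9! · 1!3!2!4!1!5!] = √(64)
  +(−1)^1/∏(1,1,2,1,0,3)! = -1/12  (running -1/12)
  +(−1)^2/∏(2,0,1,0,1,4)! = 1/48  (running -1/16)
⟨..|..⟩ = √(64)·(-1/16) = -0.500000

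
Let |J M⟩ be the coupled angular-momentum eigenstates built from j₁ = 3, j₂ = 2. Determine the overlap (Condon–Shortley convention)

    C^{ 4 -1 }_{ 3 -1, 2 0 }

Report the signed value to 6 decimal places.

√[9·1!5!3!/10! · 2!4!2!2!3!5!] = √(1728/7)
  +(−1)^0/∏(0,1,4,2,1,1)! = 1/48  (running 1/48)
  +(−1)^1/∏(1,0,3,1,2,2)! = -1/24  (running -1/48)
⟨..|..⟩ = √(1728/7)·(-1/48) = -0.327327

-0.327327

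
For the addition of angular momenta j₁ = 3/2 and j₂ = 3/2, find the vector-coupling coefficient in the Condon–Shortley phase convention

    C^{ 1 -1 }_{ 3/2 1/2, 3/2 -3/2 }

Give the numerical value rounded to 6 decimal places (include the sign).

j₁+j₂−J=2  J+j₁−j₂=1  J−j₁+j₂=1  j₁+j₂+J+1=5
(j₁±m₁, j₂±m₂, J±M) = (2,1,0,3,0,2)
P² = 6/5
sum k=0..0:
  [0] +1/2 = 1/2
S = 1/2
C² = P²·S² = 3/10 ; C = +0.547723

+0.547723  (= +√(3/10))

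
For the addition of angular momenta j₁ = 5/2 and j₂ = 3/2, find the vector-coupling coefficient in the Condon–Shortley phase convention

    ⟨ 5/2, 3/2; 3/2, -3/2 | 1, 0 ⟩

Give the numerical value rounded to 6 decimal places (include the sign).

√[3·3!2!0!/6! · 4!1!0!3!1!1!] = √(36/5)
  +(−1)^0/∏(0,3,1,0,1,0)! = 1/6  (running 1/6)
⟨..|..⟩ = √(36/5)·(1/6) = +0.447214

+0.447214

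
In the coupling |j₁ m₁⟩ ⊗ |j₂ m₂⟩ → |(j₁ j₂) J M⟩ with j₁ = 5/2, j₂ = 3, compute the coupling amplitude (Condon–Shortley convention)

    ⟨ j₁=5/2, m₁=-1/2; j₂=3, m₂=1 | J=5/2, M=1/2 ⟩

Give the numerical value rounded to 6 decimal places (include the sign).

+√(8/35) = +0.478091

j₁+j₂−J=3  J+j₁−j₂=2  J−j₁+j₂=3  j₁+j₂+J+1=9
(j₁±m₁, j₂±m₂, J±M) = (2,3,4,2,3,2)
P² = 288/35
sum k=1..3:
  [1] −1/24 = -1/24
  [2] +1/4 = 1/4
  [3] −1/24 = -1/24
S = 1/6
C² = P²·S² = 8/35 ; C = +0.478091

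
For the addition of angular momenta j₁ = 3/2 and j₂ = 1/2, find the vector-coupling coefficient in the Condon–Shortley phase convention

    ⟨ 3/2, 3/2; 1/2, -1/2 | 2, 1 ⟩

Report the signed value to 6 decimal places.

triangle: 0!*3!*1!/5! = 6/120
(j±m)!: 3!*0!*0!*1!*3!*1! = 36
prefactor² = (2J+1)*Δ*N² = 9
  k=0: +1/(0!*0!*0!*0!*3!*1!) = 1/6
Σ = 1/6  ⇒  CG² = 9*1/6² = 1/4
CG = +√(1/4) = +0.500000

+√(1/4) = +0.500000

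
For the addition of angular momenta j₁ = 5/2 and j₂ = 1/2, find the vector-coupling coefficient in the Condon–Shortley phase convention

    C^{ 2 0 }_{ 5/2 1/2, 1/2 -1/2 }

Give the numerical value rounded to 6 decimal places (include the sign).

√[5·1!4!0!/6! · 3!2!0!1!2!2!] = √(8)
  +(−1)^0/∏(0,1,2,0,2,0)! = 1/4  (running 1/4)
⟨..|..⟩ = √(8)·(1/4) = +0.707107

+√(1/2) ≈ +0.707107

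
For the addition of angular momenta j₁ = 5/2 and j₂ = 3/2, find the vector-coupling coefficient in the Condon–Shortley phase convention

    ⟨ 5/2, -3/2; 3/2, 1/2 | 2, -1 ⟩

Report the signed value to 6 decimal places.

+0.154303  (= +√(1/42))

√[5·2!3!1!/7! · 1!4!2!1!1!3!] = √(24/7)
  +(−1)^1/∏(1,1,3,1,0,0)! = -1/6  (running -1/6)
  +(−1)^2/∏(2,0,2,0,1,1)! = 1/4  (running 1/12)
⟨..|..⟩ = √(24/7)·(1/12) = +0.154303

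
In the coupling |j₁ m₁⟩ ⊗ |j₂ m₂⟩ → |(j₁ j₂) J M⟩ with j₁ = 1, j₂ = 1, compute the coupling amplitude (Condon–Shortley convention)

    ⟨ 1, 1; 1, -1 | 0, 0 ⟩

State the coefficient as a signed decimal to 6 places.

+√(1/3) = +0.577350

√[1·2!0!0!/3! · 2!0!0!2!0!0!] = √(4/3)
  +(−1)^0/∏(0,2,0,0,0,0)! = 1/2  (running 1/2)
⟨..|..⟩ = √(4/3)·(1/2) = +0.577350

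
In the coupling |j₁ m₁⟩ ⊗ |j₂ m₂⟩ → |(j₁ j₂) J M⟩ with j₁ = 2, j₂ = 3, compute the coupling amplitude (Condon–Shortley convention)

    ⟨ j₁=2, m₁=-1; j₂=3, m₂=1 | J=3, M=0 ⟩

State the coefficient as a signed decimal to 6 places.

+0.182574  (= +√(1/30))

triangle: 2!*2!*4!/9! = 96/362880
(j±m)!: 1!*3!*4!*2!*3!*3! = 10368
prefactor² = (2J+1)*Δ*N² = 96/5
  k=1: −1/(1!*1!*2!*3!*0!*1!) = -1/12
  k=2: +1/(2!*0!*1!*2!*1!*2!) = 1/8
Σ = 1/24  ⇒  CG² = 96/5*1/24² = 1/30
CG = +√(1/30) = +0.182574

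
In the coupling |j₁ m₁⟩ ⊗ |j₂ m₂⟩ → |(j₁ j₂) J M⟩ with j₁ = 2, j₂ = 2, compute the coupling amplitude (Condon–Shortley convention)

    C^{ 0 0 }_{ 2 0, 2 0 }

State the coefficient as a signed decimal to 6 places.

+0.447214

√[1·4!0!0!/5! · 2!2!2!2!0!0!] = √(16/5)
  +(−1)^2/∏(2,2,0,0,0,0)! = 1/4  (running 1/4)
⟨..|..⟩ = √(16/5)·(1/4) = +0.447214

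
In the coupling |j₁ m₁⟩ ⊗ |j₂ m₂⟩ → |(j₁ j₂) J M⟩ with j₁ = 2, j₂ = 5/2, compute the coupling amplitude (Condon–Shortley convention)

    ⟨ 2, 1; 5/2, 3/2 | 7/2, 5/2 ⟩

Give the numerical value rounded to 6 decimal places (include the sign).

-0.125988

triangle: 1!*3!*4!/9! = 144/362880
(j±m)!: 3!*1!*4!*1!*6!*1! = 103680
prefactor² = (2J+1)*Δ*N² = 2304/7
  k=0: +1/(0!*1!*1!*4!*2!*0!) = 1/48
  k=1: −1/(1!*0!*0!*3!*3!*1!) = -1/36
Σ = -1/144  ⇒  CG² = 2304/7*(-1/144)² = 1/63
CG = −√(1/63) = -0.125988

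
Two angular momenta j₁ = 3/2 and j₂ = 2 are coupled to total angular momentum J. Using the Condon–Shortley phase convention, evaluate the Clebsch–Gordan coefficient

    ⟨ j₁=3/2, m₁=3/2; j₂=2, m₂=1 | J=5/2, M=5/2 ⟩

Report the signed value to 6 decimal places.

√[6·1!2!3!/7! · 3!0!3!1!5!0!] = √(432/7)
  +(−1)^0/∏(0,1,0,3,2,0)! = 1/12  (running 1/12)
⟨..|..⟩ = √(432/7)·(1/12) = +0.654654

+0.654654  (= +√(3/7))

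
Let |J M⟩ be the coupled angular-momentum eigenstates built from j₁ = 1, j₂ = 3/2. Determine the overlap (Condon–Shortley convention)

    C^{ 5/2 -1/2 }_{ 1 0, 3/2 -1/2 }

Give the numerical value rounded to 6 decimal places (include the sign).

+√(3/5) = +0.774597

√[6·0!2!3!/6! · 1!1!1!2!2!3!] = √(12/5)
  +(−1)^0/∏(0,0,1,1,1,2)! = 1/2  (running 1/2)
⟨..|..⟩ = √(12/5)·(1/2) = +0.774597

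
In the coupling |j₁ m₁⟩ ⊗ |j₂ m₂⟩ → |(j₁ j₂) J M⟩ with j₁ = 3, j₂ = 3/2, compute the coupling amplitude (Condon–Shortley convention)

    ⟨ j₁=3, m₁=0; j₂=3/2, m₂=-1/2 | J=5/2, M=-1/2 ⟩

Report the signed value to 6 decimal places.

−√(6/35) ≈ -0.414039

triangle: 2!*4!*1!/8! = 48/40320
(j±m)!: 3!*3!*1!*2!*2!*3! = 864
prefactor² = (2J+1)*Δ*N² = 216/35
  k=0: +1/(0!*2!*3!*1!*1!*0!) = 1/12
  k=1: −1/(1!*1!*2!*0!*2!*1!) = -1/4
Σ = -1/6  ⇒  CG² = 216/35*(-1/6)² = 6/35
CG = −√(6/35) = -0.414039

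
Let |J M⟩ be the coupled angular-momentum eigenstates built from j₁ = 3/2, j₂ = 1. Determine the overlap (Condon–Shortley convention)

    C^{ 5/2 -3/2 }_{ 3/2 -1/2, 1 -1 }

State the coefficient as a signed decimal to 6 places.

+√(3/5) = +0.774597

√[6·0!3!2!/6! · 1!2!0!2!1!4!] = √(48/5)
  +(−1)^0/∏(0,0,2,0,1,2)! = 1/4  (running 1/4)
⟨..|..⟩ = √(48/5)·(1/4) = +0.774597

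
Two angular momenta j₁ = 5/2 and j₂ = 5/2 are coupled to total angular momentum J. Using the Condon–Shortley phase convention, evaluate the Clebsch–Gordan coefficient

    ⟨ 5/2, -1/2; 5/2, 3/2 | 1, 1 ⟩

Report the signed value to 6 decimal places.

-0.478091

triangle: 4!*1!*1!/7! = 24/5040
(j±m)!: 2!*3!*4!*1!*2!*0! = 576
prefactor² = (2J+1)*Δ*N² = 288/35
  k=3: −1/(3!*1!*0!*1!*1!*0!) = -1/6
Σ = -1/6  ⇒  CG² = 288/35*(-1/6)² = 8/35
CG = −√(8/35) = -0.478091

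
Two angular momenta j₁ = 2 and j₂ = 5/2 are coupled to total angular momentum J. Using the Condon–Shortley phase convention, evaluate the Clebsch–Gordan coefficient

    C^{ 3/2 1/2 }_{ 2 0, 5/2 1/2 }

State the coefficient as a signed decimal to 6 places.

+0.239046  (= +√(2/35))

√[4·3!1!2!/7! · 2!2!3!2!2!1!] = √(32/35)
  +(−1)^1/∏(1,2,1,2,0,0)! = -1/4  (running -1/4)
  +(−1)^2/∏(2,1,0,1,1,1)! = 1/2  (running 1/4)
⟨..|..⟩ = √(32/35)·(1/4) = +0.239046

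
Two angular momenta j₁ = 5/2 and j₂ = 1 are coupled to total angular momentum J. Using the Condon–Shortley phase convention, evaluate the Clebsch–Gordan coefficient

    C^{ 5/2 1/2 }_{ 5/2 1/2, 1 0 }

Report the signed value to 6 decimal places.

+√(1/35) = +0.169031

j₁+j₂−J=1  J+j₁−j₂=4  J−j₁+j₂=1  j₁+j₂+J+1=7
(j₁±m₁, j₂±m₂, J±M) = (3,2,1,1,3,2)
P² = 144/35
sum k=0..1:
  [0] +1/4 = 1/4
  [1] −1/6 = -1/6
S = 1/12
C² = P²·S² = 1/35 ; C = +0.169031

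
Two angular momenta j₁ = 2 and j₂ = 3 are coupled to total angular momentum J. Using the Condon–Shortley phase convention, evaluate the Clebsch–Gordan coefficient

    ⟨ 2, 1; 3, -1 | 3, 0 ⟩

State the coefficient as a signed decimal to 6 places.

j₁+j₂−J=2  J+j₁−j₂=2  J−j₁+j₂=4  j₁+j₂+J+1=9
(j₁±m₁, j₂±m₂, J±M) = (3,1,2,4,3,3)
P² = 96/5
sum k=0..1:
  [0] +1/8 = 1/8
  [1] −1/12 = -1/12
S = 1/24
C² = P²·S² = 1/30 ; C = +0.182574

+0.182574  (= +√(1/30))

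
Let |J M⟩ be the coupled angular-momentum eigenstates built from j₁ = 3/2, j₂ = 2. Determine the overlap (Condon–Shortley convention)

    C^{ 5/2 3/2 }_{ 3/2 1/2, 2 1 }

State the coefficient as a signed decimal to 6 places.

triangle: 1!·2!·3!/7! = 12/5040
(j±m)!: 2!·1!·3!·1!·4!·1! = 288
prefactor² = (2J+1)·Δ·N² = 144/35
  k=0: +1/(0!·1!·1!·3!·1!·0!) = 1/6
  k=1: −1/(1!·0!·0!·2!·2!·1!) = -1/4
Σ = -1/12  ⇒  CG² = 144/35·(-1/12)² = 1/35
CG = −√(1/35) = -0.169031

−√(1/35) ≈ -0.169031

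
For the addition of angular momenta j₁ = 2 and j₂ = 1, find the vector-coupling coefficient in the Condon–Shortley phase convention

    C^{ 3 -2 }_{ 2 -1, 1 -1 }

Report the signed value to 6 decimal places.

√[7·0!4!2!/7! · 1!3!0!2!1!5!] = √(96)
  +(−1)^0/∏(0,0,3,0,1,2)! = 1/12  (running 1/12)
⟨..|..⟩ = √(96)·(1/12) = +0.816497

+0.816497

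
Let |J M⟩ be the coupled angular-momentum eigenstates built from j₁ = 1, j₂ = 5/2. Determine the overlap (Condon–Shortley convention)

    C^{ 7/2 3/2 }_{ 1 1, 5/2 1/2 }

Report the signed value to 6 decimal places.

+0.690066  (= +√(10/21))

√[8·0!2!5!/8! · 2!0!3!2!5!2!] = √(1920/7)
  +(−1)^0/∏(0,0,0,3,2,2)! = 1/24  (running 1/24)
⟨..|..⟩ = √(1920/7)·(1/24) = +0.690066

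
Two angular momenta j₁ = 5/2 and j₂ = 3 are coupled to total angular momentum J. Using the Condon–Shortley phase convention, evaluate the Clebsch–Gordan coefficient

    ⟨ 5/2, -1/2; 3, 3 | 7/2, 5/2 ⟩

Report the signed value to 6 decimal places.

√[8·2!3!4!/10! · 2!3!6!0!6!1!] = √(27648/7)
  +(−1)^2/∏(2,0,1,4,2,0)! = 1/96  (running 1/96)
⟨..|..⟩ = √(27648/7)·(1/96) = +0.654654

+√(3/7) ≈ +0.654654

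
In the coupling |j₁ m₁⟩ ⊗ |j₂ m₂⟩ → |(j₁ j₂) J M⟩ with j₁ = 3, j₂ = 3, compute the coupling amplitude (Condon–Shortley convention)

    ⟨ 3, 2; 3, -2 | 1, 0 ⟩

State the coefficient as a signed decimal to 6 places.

√[3·5!1!1!/8! · 5!1!1!5!1!1!] = √(900/7)
  +(−1)^0/∏(0,5,1,1,0,0)! = 1/120  (running 1/120)
  +(−1)^1/∏(1,4,0,0,1,1)! = -1/24  (running -1/30)
⟨..|..⟩ = √(900/7)·(-1/30) = -0.377964

−√(1/7) ≈ -0.377964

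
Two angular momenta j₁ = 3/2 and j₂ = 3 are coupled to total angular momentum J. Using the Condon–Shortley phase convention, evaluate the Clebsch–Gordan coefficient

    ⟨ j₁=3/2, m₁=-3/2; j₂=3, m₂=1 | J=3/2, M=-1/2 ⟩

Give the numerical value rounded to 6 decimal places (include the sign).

−√(4/35) = -0.338062

triangle: 3!*0!*3!/7! = 36/5040
(j±m)!: 0!*3!*4!*2!*1!*2! = 576
prefactor² = (2J+1)*Δ*N² = 576/35
  k=3: −1/(3!*0!*0!*1!*0!*2!) = -1/12
Σ = -1/12  ⇒  CG² = 576/35*(-1/12)² = 4/35
CG = −√(4/35) = -0.338062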